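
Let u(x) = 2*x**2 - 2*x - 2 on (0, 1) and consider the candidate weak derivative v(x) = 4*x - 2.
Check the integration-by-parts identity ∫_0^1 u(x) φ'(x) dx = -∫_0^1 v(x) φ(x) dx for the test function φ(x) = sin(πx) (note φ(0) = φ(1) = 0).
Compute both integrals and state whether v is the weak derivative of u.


LHS = 0, RHS = 0. Yes, v = u' weakly.

u(x) = 2*x**2 - 2*x - 2, classical derivative u'(x) = 4*x - 2.
φ(x) = sin(πx), so φ'(x) = π*cos(π*x).
Note φ(0) = φ(1) = 0, so the boundary term u·φ vanishes.
LHS = ∫_0^1 u(x) φ'(x) dx = ∫_0^1 (2*π*x^2*cos(π*x) - 2*π*x*cos(π*x) - 2*π*cos(π*x)) dx. Term by term:
  ∫_0^1 -2*π*cos(π*x) dx = 0;  ∫_0^1 -2*π*x*cos(π*x) dx = 4/π;  ∫_0^1 2*π*x^2*cos(π*x) dx = -4/π.
Sum: 0 + 4/π − 4/π = 0.
So LHS = 0.
∫_0^1 v(x) φ(x) dx = ∫_0^1 (4*x*sin(π*x) - 2*sin(π*x)) dx. Term by term:
  ∫_0^1 -2*sin(π*x) dx = -4/π;  ∫_0^1 4*x*sin(π*x) dx = 4/π.
Sum: -4/π + 4/π = 0.
So RHS = -∫_0^1 v(x) φ(x) dx = 0.
LHS = RHS, so the identity holds for this test φ.
Moreover u is smooth here and v(x) = u'(x) = 4*x - 2 pointwise, so the identity holds for every test function. Hence v is the weak derivative of u.


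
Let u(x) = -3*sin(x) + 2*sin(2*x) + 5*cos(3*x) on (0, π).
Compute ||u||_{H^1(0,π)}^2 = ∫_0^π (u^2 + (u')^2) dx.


||u||_{H^1(0,π)}^2 = -160 + 144*π

u'(x) = -15*sin(3*x) - 3*cos(x) + 4*cos(2*x).
Expand u² and (u')² and integrate term by term on (0, π), using: for integers n ≥ 1, ∫_0^π sin²(nx) dx = ∫_0^π cos²(nx) dx = π/2; for n ≠ n', ∫_0^π sin(nx)sin(n'x) dx = ∫_0^π cos(nx)cos(n'x) dx = 0; and by product-to-sum, ∫_0^π sin(nx)cos(n'x) dx = ½∫_0^π [sin((n+n')x) + sin((n−n')x)] dx, which is 0 when n+n' is even and 2n/(n²−n'²) when n+n' is odd (it need not vanish on (0, π)).
  u² squared terms: (-3)²·∫sin(x)² dx = 9·π/2 = 9*π/2;  (2)²·∫sin(2x)² dx = 4·π/2 = 2*π;  (5)²·∫cos(3x)² dx = 25·π/2 = 25*π/2.
  u² cross terms: 2·(-3)·(2)·∫sin(x)·sin(2x) dx = -12·(0) = 0;  2·(-3)·(5)·∫sin(x)·cos(3x) dx = -30·(0) = 0;  2·(2)·(5)·∫sin(2x)·cos(3x) dx = 20·(-4/5) = -16.
  So ∫_0^π u² dx = 9*π/2 + 2*π + 25*π/2 + 0 + 0 − 16 = -16 + 19*π.
  (u')² squared terms: (-15)²·∫sin(3x)² dx = 225·π/2 = 225*π/2;  (-3)²·∫cos(x)² dx = 9·π/2 = 9*π/2;  (4)²·∫cos(2x)² dx = 16·π/2 = 8*π.
  (u')² cross terms: 2·(-15)·(-3)·∫sin(3x)·cos(x) dx = 90·(0) = 0;  2·(-15)·(4)·∫sin(3x)·cos(2x) dx = -120·(6/5) = -144;  2·(-3)·(4)·∫cos(x)·cos(2x) dx = -24·(0) = 0.
  So ∫_0^π (u')² dx = 225*π/2 + 9*π/2 + 8*π + 0 − 144 + 0 = -144 + 125*π.
||u||_{H^1}^2 = (-16 + 19*π) + (-144 + 125*π) = -160 + 144*π.


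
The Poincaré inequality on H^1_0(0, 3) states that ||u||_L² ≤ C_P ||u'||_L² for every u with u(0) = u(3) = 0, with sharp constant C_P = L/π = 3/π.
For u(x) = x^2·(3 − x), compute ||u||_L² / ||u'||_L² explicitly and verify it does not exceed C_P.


||u||_L² / ||u'||_L² = 3*sqrt(14)/14 < C_P = 3/π.

u(x) = x^2·(3 − x), so u'(x) = 3*x*(2 - x).
u(x) = x^2·(3 − x) vanishes at x = 0 and x = 3, so u ∈ H^1_0(0, 3). Differentiate via the product rule and integrate the resulting polynomials term by term.
  ∫_0^3 u² dx = ∫_0^3 (x^6 - 6*x^5 + 9*x^4) dx. Term by term:
    ∫_0^3 x^6 dx = 2187/7;  ∫_0^3 -6*x^5 dx = -729;  ∫_0^3 9*x^4 dx = 2187/5.
  Sum: 2187/7 − 729 + 2187/5 = 729/35.
  ∫_0^3 (u')² dx = ∫_0^3 (9*x^4 - 36*x^3 + 36*x^2) dx. Term by term:
    ∫_0^3 9*x^4 dx = 2187/5;  ∫_0^3 -36*x^3 dx = -729;  ∫_0^3 36*x^2 dx = 324.
  Sum: 2187/5 − 729 + 324 = 162/5.
∫_0^3 u² dx = 729/35, so ||u||_L² = 27*sqrt(35)/35.
∫_0^3 (u')² dx = 162/5, so ||u'||_L² = 9*sqrt(10)/5.
Ratio ||u||_L² / ||u'||_L² = 3*sqrt(14)/14.
Sharp Poincaré constant on H^1_0(0, 3) is C_P = L/π = 3/π, achieved by sin(π/3·x).
A polynomial bump cannot attain the sharp Poincaré constant (only the first sine eigenfunction does), so the ratio is strictly less than C_P, consistent with ||u||_L² ≤ C_P ||u'||_L².


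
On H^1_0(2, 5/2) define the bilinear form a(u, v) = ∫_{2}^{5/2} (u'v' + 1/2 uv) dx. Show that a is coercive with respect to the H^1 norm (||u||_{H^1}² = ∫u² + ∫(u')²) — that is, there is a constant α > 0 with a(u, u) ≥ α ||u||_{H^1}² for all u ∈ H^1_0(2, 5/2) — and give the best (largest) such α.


α = (1 + 8*π^2)/(2*(1 + 4*π^2))

Coercivity of a(·,·) on H^1_0(2, 5/2) means a(u, u) ≥ α ||u||_{H^1}² for every u ∈ H^1_0.
The interval has length L = 1/2, and Poincaré/coercivity depend only on L. Here a(u, u) = ∫(u')² + (1/2)·∫u².
Here 0 < c = 1/2 < 1. The condition a(u,u) ≥ α||u||_{H^1}² reads (1−α)∫(u')² ≥ (α−c)∫u². Any admissible α is ≤ 1 (rapidly oscillating u have ∫u²/∫(u')² → 0), and α = 1 would force 0 ≥ (1−c)∫u², impossible since c < 1; so 1−α > 0. By the sharp Poincaré inequality on H^1_0 of an interval of length L, ∫(u')² ≥ (π/L)²∫u² with equality for the first sine mode sin(π(x−x₀)/L) (x₀ the left endpoint), so the inequality holds for all u iff (1−α)(π/L)² ≥ α − c, i.e. α ≤ ((π/L)² + c)/((π/L)² + 1) = (1 + c(L/π)²)/(1 + (L/π)²). With (π/L)² = 4*π^2 and c = 1/2, the largest admissible constant is α = ((π/L)² + c)/((π/L)² + 1).
Simplifying, α = (1 + 8*π^2)/(2*(1 + 4*π^2)).


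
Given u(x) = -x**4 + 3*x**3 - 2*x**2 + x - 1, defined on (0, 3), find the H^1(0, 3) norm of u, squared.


||u||_{H^1}^2 = 12381/28

The H^1 norm (squared) on an interval (0, L) is
  ||u||_{H^1}^2 = ∫_0^L u(x)^2 dx + ∫_0^L u'(x)^2 dx.
Compute u'(x) = -4*x**3 + 9*x**2 - 4*x + 1.
Then u(x)^2 = x**8 - 6*x**7 + 13*x**6 - 14*x**5 + 12*x**4 - 10*x**3 + 5*x**2 - 2*x + 1 and u'(x)^2 = 16*x**6 - 72*x**5 + 113*x**4 - 80*x**3 + 34*x**2 - 8*x + 1.
Integrate each monomial from 0 to 3 using ∫_0^3 c·x^n dx = c·3^(n+1)/(n+1):
  ∫_0^3 u(x)^2 dx = ∫_0^3 (x^8 - 6*x^7 + 13*x^6 - 14*x^5 + 12*x^4 - 10*x^3 + 5*x^2 - 2*x + 1) dx. Term by term:
    ∫_0^3 x^8 dx = 2187;  ∫_0^3 -6*x^7 dx = -19683/4;  ∫_0^3 13*x^6 dx = 28431/7;
    ∫_0^3 -14*x^5 dx = -1701;  ∫_0^3 12*x^4 dx = 2916/5;  ∫_0^3 -10*x^3 dx = -405/2;
    ∫_0^3 5*x^2 dx = 45;  ∫_0^3 -2*x dx = -9;  ∫_0^3 1 dx = 3.
  Sum: 2187 − 19683/4 + 28431/7 − 1701 + 2916/5 − 405/2 + 45 − 9 + 3 = 6513/140.
  ∫_0^3 u'(x)^2 dx = ∫_0^3 (16*x^6 - 72*x^5 + 113*x^4 - 80*x^3 + 34*x^2 - 8*x + 1) dx. Term by term:
    ∫_0^3 16*x^6 dx = 34992/7;  ∫_0^3 -72*x^5 dx = -8748;  ∫_0^3 113*x^4 dx = 27459/5;
    ∫_0^3 -80*x^3 dx = -1620;  ∫_0^3 34*x^2 dx = 306;  ∫_0^3 -8*x dx = -36;
    ∫_0^3 1 dx = 3.
  Sum: 34992/7 − 8748 + 27459/5 − 1620 + 306 − 36 + 3 = 13848/35.
Adding: ||u||_{H^1}^2 = 6513/140 + 13848/35 = 12381/28.


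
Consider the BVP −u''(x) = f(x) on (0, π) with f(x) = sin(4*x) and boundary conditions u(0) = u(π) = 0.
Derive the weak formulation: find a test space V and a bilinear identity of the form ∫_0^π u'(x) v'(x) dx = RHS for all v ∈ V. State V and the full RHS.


V = H^1_0(0, π) (so v(0) = v(π) = 0); weak form: ∫_0^π u'v' dx = ∫_0^π (sin(4*x)) v dx for all v ∈ V.

Multiply both sides by a test function v and integrate from 0 to π:
  ∫_0^π −u''(x) v(x) dx = ∫_0^π f(x) v(x) dx.
Integrate the LHS by parts once:
  ∫_0^π −u'' v dx = −[u'(x) v(x)]_0^π + ∫_0^π u'(x) v'(x) dx.
Thus ∫_0^π u'(x) v'(x) dx = ∫_0^π f(x) v(x) dx + [u'(x) v(x)]_0^π.
Choose V so that boundary terms are either known or forced to vanish.
u is Dirichlet: u(0) = u(π) = 0. Let V = H^1_0(0, π); then v(0) = v(π) = 0, and [u' v]_0^π = 0.
Weak formulation: find u (satisfying any essential BC) such that ∫_0^π u'(x) v'(x) dx = ∫_0^π f v dx for all v ∈ V.
Substituting f(x) = sin(4*x), the right-hand side is ∫_0^π (sin(4*x)) v dx.


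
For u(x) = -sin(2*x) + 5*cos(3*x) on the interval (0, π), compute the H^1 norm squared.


||u||_{H^1(0,π)}^2 = 80 + 255*π/2

u'(x) = -15*sin(3*x) - 2*cos(2*x).
Expand u² and (u')² and integrate term by term on (0, π), using: for integers n ≥ 1, ∫_0^π sin²(nx) dx = ∫_0^π cos²(nx) dx = π/2; for n ≠ n', ∫_0^π sin(nx)sin(n'x) dx = ∫_0^π cos(nx)cos(n'x) dx = 0; and by product-to-sum, ∫_0^π sin(nx)cos(n'x) dx = ½∫_0^π [sin((n+n')x) + sin((n−n')x)] dx, which is 0 when n+n' is even and 2n/(n²−n'²) when n+n' is odd (it need not vanish on (0, π)).
  u² squared terms: (-1)²·∫sin(2x)² dx = 1·π/2 = π/2;  (5)²·∫cos(3x)² dx = 25·π/2 = 25*π/2.
  u² cross terms: 2·(-1)·(5)·∫sin(2x)·cos(3x) dx = -10·(-4/5) = 8.
  So ∫_0^π u² dx = π/2 + 25*π/2 + 8 = 8 + 13*π.
  (u')² squared terms: (-15)²·∫sin(3x)² dx = 225·π/2 = 225*π/2;  (-2)²·∫cos(2x)² dx = 4·π/2 = 2*π.
  (u')² cross terms: 2·(-15)·(-2)·∫sin(3x)·cos(2x) dx = 60·(6/5) = 72.
  So ∫_0^π (u')² dx = 225*π/2 + 2*π + 72 = 72 + 229*π/2.
||u||_{H^1}^2 = (8 + 13*π) + (72 + 229*π/2) = 80 + 255*π/2.


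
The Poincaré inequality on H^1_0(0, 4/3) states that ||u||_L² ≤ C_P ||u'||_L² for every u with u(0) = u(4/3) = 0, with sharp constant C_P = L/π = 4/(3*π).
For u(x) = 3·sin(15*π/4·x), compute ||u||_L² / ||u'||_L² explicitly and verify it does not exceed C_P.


||u||_L² / ||u'||_L² = 4/(15*π) < C_P = 4/(3*π).

u(x) = 3·sin(15*π/4·x), so u'(x) = 45*π*cos(15*π*x/4)/4.
Writing u(x) = A·sin(kπx/L) with A = 3 and k = 5, use ∫_0^L sin²(kπx/L) dx = L/2 and ∫_0^L cos²(kπx/L) dx = L/2.
u² = 9·sin²(15*π/4·x) and (u')² = 2025*π^2/16·cos²(15*π/4·x), and each of sin², cos² integrates to L/2 = 2/3 over (0, 4/3).
∫_0^4/3 u² dx = 6, so ||u||_L² = sqrt(6).
∫_0^4/3 (u')² dx = 675*π^2/8, so ||u'||_L² = 15*sqrt(6)*π/4.
Ratio ||u||_L² / ||u'||_L² = 4/(15*π).
Sharp Poincaré constant on H^1_0(0, 4/3) is C_P = L/π = 4/(3*π), achieved by sin(3*π/4·x).
This is the k = 5 harmonic; the ratio L/(kπ) is strictly less than C_P = L/π, consistent with the sharp inequality ||u||_L² ≤ C_P ||u'||_L².


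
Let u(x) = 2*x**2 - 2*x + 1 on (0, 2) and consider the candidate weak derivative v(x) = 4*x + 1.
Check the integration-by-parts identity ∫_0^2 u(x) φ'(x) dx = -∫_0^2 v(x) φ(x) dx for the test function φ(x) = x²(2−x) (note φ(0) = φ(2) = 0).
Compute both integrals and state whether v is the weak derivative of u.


LHS = -56/15, RHS = -116/15. No, v is not the weak derivative of u.

u(x) = 2*x**2 - 2*x + 1, classical derivative u'(x) = 4*x - 2.
φ(x) = x²(2−x), so φ'(x) = x*(4 - 3*x).
Note φ(0) = φ(2) = 0, so the boundary term u·φ vanishes.
LHS = ∫_0^2 u(x) φ'(x) dx = ∫_0^2 (-6*x^4 + 14*x^3 - 11*x^2 + 4*x) dx. Term by term:
  ∫_0^2 -6*x^4 dx = -192/5;  ∫_0^2 14*x^3 dx = 56;  ∫_0^2 -11*x^2 dx = -88/3;
  ∫_0^2 4*x dx = 8.
Sum: -192/5 + 56 − 88/3 + 8 = -56/15.
So LHS = -56/15.
∫_0^2 v(x) φ(x) dx = ∫_0^2 (-4*x^4 + 7*x^3 + 2*x^2) dx. Term by term:
  ∫_0^2 -4*x^4 dx = -128/5;  ∫_0^2 7*x^3 dx = 28;  ∫_0^2 2*x^2 dx = 16/3.
Sum: -128/5 + 28 + 16/3 = 116/15.
So RHS = -∫_0^2 v(x) φ(x) dx = -116/15.
LHS − RHS = 4 ≠ 0, so the identity fails.
(For a valid weak derivative the identity must hold for EVERY test function, in particular this one. The failure shows v is NOT the weak derivative of u.)
Correct weak derivative would be u'(x) = 4*x - 2.


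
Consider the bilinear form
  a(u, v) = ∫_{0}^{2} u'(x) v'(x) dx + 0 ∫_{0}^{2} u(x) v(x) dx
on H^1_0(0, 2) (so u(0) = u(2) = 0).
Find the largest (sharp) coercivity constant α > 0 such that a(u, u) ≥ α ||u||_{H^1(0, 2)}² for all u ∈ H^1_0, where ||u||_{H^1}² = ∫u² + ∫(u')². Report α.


α = π^2/(4 + π^2)

Coercivity of a(·,·) on H^1_0(0, 2) means a(u, u) ≥ α ||u||_{H^1}² for every u ∈ H^1_0.
The interval has length L = 2, and Poincaré/coercivity depend only on L. Here a(u, u) = ∫(u')² + (0)·∫u².
Here c = 0, so a(u,u) = ∫(u')² alone. The condition a(u,u) ≥ α||u||_{H^1}² reads (1−α)∫(u')² ≥ (α−c)∫u². Any admissible α is ≤ 1 (rapidly oscillating u have ∫u²/∫(u')² → 0), and α = 1 would force 0 ≥ (1−c)∫u², impossible since c < 1; so 1−α > 0. By the sharp Poincaré inequality on H^1_0 of an interval of length L, ∫(u')² ≥ (π/L)²∫u² with equality for the first sine mode sin(π(x−x₀)/L) (x₀ the left endpoint), so the inequality holds for all u iff (1−α)(π/L)² ≥ α − c, i.e. α ≤ ((π/L)² + c)/((π/L)² + 1) = (1 + c(L/π)²)/(1 + (L/π)²). (Direct route, valid since c ≤ 0: Poincaré gives c∫u² ≥ c(L/π)²∫(u')², so a(u,u) ≥ (1 + c(L/π)²)∫(u')², while ||u||_{H^1}² ≤ (1 + (L/π)²)∫(u')²; dividing yields the same α.) With (π/L)² = π^2/4 and c = 0, the largest admissible constant is α = ((π/L)² + c)/((π/L)² + 1).
Simplifying, α = π^2/(4 + π^2).


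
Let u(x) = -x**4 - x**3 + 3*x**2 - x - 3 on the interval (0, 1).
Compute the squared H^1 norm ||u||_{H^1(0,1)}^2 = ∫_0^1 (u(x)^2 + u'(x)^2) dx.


||u||_{H^1}^2 = 11591/1260

The H^1 norm (squared) on an interval (0, L) is
  ||u||_{H^1}^2 = ∫_0^L u(x)^2 dx + ∫_0^L u'(x)^2 dx.
Compute u'(x) = -4*x**3 - 3*x**2 + 6*x - 1.
Then u(x)^2 = x**8 + 2*x**7 - 5*x**6 - 4*x**5 + 17*x**4 - 17*x**2 + 6*x + 9 and u'(x)^2 = 16*x**6 + 24*x**5 - 39*x**4 - 28*x**3 + 42*x**2 - 12*x + 1.
Integrate each monomial from 0 to 1 using ∫_0^1 c·x^n dx = c·1^(n+1)/(n+1):
  ∫_0^1 u(x)^2 dx = ∫_0^1 (x^8 + 2*x^7 - 5*x^6 - 4*x^5 + 17*x^4 - 17*x^2 + 6*x + 9) dx. Term by term:
    ∫_0^1 x^8 dx = 1/9;  ∫_0^1 2*x^7 dx = 1/4;  ∫_0^1 -5*x^6 dx = -5/7;
    ∫_0^1 -4*x^5 dx = -2/3;  ∫_0^1 17*x^4 dx = 17/5;  ∫_0^1 -17*x^2 dx = -17/3;
    ∫_0^1 6*x dx = 3;  ∫_0^1 9 dx = 9.
  Sum: 1/9 + 1/4 − 5/7 − 2/3 + 17/5 − 17/3 + 3 + 9 = 10979/1260.
  ∫_0^1 u'(x)^2 dx = ∫_0^1 (16*x^6 + 24*x^5 - 39*x^4 - 28*x^3 + 42*x^2 - 12*x + 1) dx. Term by term:
    ∫_0^1 16*x^6 dx = 16/7;  ∫_0^1 24*x^5 dx = 4;  ∫_0^1 -39*x^4 dx = -39/5;
    ∫_0^1 -28*x^3 dx = -7;  ∫_0^1 42*x^2 dx = 14;  ∫_0^1 -12*x dx = -6;
    ∫_0^1 1 dx = 1.
  Sum: 16/7 + 4 − 39/5 − 7 + 14 − 6 + 1 = 17/35.
Adding: ||u||_{H^1}^2 = 10979/1260 + 17/35 = 11591/1260.


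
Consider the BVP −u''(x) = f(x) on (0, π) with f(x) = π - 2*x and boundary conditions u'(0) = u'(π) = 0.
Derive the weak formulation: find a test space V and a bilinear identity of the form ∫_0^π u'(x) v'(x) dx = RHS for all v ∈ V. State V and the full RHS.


V = H^1(0, π) (no boundary constraint on v; u is determined up to an additive constant); weak form: ∫_0^π u'v' dx = ∫_0^π (π - 2*x) v dx for all v ∈ V.

Multiply both sides by a test function v and integrate from 0 to π:
  ∫_0^π −u''(x) v(x) dx = ∫_0^π f(x) v(x) dx.
Integrate the LHS by parts once:
  ∫_0^π −u'' v dx = −[u'(x) v(x)]_0^π + ∫_0^π u'(x) v'(x) dx.
Thus ∫_0^π u'(x) v'(x) dx = ∫_0^π f(x) v(x) dx + [u'(x) v(x)]_0^π.
Choose V so that boundary terms are either known or forced to vanish.
u has homogeneous Neumann: u'(0) = u'(π) = 0. So [u' v]_0^π = 0·v(π) − 0·v(0) = 0 for any v; take V = H^1(0, π).
Weak formulation: find u (satisfying any essential BC) such that ∫_0^π u'(x) v'(x) dx = ∫_0^π f v dx for all v ∈ V (homogeneous Neumann, so boundary terms vanish).
Substituting f(x) = π - 2*x, the right-hand side is ∫_0^π (π - 2*x) v dx.
Compatibility check (pure Neumann): taking v ≡ 1 ∈ V gives 0 = ∫_0^π f dx + (0) − (0), i.e. ∫_0^π f dx must equal u'(0) − u'(π) = 0. Indeed ∫_0^π (π - 2*x) dx = 0, so the data are compatible. The solution is then unique only up to an additive constant (fix it e.g. by requiring ∫_0^π u dx = 0).


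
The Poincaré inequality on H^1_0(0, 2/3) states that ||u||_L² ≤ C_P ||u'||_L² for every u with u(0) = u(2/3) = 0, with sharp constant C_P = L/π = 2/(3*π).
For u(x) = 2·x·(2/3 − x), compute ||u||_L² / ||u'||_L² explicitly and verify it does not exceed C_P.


||u||_L² / ||u'||_L² = sqrt(10)/15 < C_P = 2/(3*π).

u(x) = 2·x·(2/3 − x), so u'(x) = 4/3 - 4*x.
u(x) = 2·x·(2/3 − x) vanishes at x = 0 and x = 2/3, so u ∈ H^1_0(0, 2/3). Differentiate via the product rule and integrate the resulting polynomials term by term.
  ∫_0^2/3 u² dx = ∫_0^2/3 (4*x^4 - 16*x^3/3 + 16*x^2/9) dx. Term by term:
    ∫_0^2/3 4*x^4 dx = 128/1215;  ∫_0^2/3 -16*x^3/3 dx = -64/243;  ∫_0^2/3 16*x^2/9 dx = 128/729.
  Sum: 128/1215 − 64/243 + 128/729 = 64/3645.
  ∫_0^2/3 (u')² dx = ∫_0^2/3 (16*x^2 - 32*x/3 + 16/9) dx. Term by term:
    ∫_0^2/3 16*x^2 dx = 128/81;  ∫_0^2/3 -32*x/3 dx = -64/27;  ∫_0^2/3 16/9 dx = 32/27.
  Sum: 128/81 − 64/27 + 32/27 = 32/81.
∫_0^2/3 u² dx = 64/3645, so ||u||_L² = 8*sqrt(5)/135.
∫_0^2/3 (u')² dx = 32/81, so ||u'||_L² = 4*sqrt(2)/9.
Ratio ||u||_L² / ||u'||_L² = sqrt(10)/15.
Sharp Poincaré constant on H^1_0(0, 2/3) is C_P = L/π = 2/(3*π), achieved by sin(3*π/2·x).
A polynomial bump cannot attain the sharp Poincaré constant (only the first sine eigenfunction does), so the ratio is strictly less than C_P, consistent with ||u||_L² ≤ C_P ||u'||_L².


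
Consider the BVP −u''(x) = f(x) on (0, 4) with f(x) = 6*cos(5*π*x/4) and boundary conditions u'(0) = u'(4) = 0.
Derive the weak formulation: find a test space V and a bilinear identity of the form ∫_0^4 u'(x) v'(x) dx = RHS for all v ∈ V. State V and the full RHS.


V = H^1(0, 4) (no boundary constraint on v; u is determined up to an additive constant); weak form: ∫_0^4 u'v' dx = ∫_0^4 (6*cos(5*π*x/4)) v dx for all v ∈ V.

Multiply both sides by a test function v and integrate from 0 to 4:
  ∫_0^4 −u''(x) v(x) dx = ∫_0^4 f(x) v(x) dx.
Integrate the LHS by parts once:
  ∫_0^4 −u'' v dx = −[u'(x) v(x)]_0^4 + ∫_0^4 u'(x) v'(x) dx.
Thus ∫_0^4 u'(x) v'(x) dx = ∫_0^4 f(x) v(x) dx + [u'(x) v(x)]_0^4.
Choose V so that boundary terms are either known or forced to vanish.
u has homogeneous Neumann: u'(0) = u'(4) = 0. So [u' v]_0^4 = 0·v(4) − 0·v(0) = 0 for any v; take V = H^1(0, 4).
Weak formulation: find u (satisfying any essential BC) such that ∫_0^4 u'(x) v'(x) dx = ∫_0^4 f v dx for all v ∈ V (homogeneous Neumann, so boundary terms vanish).
Substituting f(x) = 6*cos(5*π*x/4), the right-hand side is ∫_0^4 (6*cos(5*π*x/4)) v dx.
Compatibility check (pure Neumann): taking v ≡ 1 ∈ V gives 0 = ∫_0^4 f dx + (0) − (0), i.e. ∫_0^4 f dx must equal u'(0) − u'(4) = 0. Indeed ∫_0^4 (6*cos(5*π*x/4)) dx = 0, so the data are compatible. The solution is then unique only up to an additive constant (fix it e.g. by requiring ∫_0^4 u dx = 0).


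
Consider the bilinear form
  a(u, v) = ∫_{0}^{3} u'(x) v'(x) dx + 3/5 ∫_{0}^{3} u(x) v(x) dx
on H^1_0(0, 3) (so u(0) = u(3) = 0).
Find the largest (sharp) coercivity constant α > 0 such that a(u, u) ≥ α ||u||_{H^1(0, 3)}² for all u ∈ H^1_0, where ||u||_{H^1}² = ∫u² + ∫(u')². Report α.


α = (27/5 + π^2)/(9 + π^2)

Coercivity of a(·,·) on H^1_0(0, 3) means a(u, u) ≥ α ||u||_{H^1}² for every u ∈ H^1_0.
The interval has length L = 3, and Poincaré/coercivity depend only on L. Here a(u, u) = ∫(u')² + (3/5)·∫u².
Here 0 < c = 3/5 < 1. The condition a(u,u) ≥ α||u||_{H^1}² reads (1−α)∫(u')² ≥ (α−c)∫u². Any admissible α is ≤ 1 (rapidly oscillating u have ∫u²/∫(u')² → 0), and α = 1 would force 0 ≥ (1−c)∫u², impossible since c < 1; so 1−α > 0. By the sharp Poincaré inequality on H^1_0 of an interval of length L, ∫(u')² ≥ (π/L)²∫u² with equality for the first sine mode sin(π(x−x₀)/L) (x₀ the left endpoint), so the inequality holds for all u iff (1−α)(π/L)² ≥ α − c, i.e. α ≤ ((π/L)² + c)/((π/L)² + 1) = (1 + c(L/π)²)/(1 + (L/π)²). With (π/L)² = π^2/9 and c = 3/5, the largest admissible constant is α = ((π/L)² + c)/((π/L)² + 1).
Simplifying, α = (27/5 + π^2)/(9 + π^2).


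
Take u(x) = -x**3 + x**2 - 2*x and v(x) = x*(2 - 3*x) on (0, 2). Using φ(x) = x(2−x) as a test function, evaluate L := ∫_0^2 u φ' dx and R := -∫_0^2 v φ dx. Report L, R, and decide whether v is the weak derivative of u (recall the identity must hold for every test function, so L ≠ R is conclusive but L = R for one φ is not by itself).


LHS = 24/5, RHS = 32/15. No, v is not the weak derivative of u.

u(x) = -x**3 + x**2 - 2*x, classical derivative u'(x) = -3*x**2 + 2*x - 2.
φ(x) = x(2−x), so φ'(x) = 2 - 2*x.
Note φ(0) = φ(2) = 0, so the boundary term u·φ vanishes.
LHS = ∫_0^2 u(x) φ'(x) dx = ∫_0^2 (2*x^4 - 4*x^3 + 6*x^2 - 4*x) dx. Term by term:
  ∫_0^2 2*x^4 dx = 64/5;  ∫_0^2 -4*x^3 dx = -16;  ∫_0^2 6*x^2 dx = 16;
  ∫_0^2 -4*x dx = -8.
Sum: 64/5 − 16 + 16 − 8 = 24/5.
So LHS = 24/5.
∫_0^2 v(x) φ(x) dx = ∫_0^2 (3*x^4 - 8*x^3 + 4*x^2) dx. Term by term:
  ∫_0^2 3*x^4 dx = 96/5;  ∫_0^2 -8*x^3 dx = -32;  ∫_0^2 4*x^2 dx = 32/3.
Sum: 96/5 − 32 + 32/3 = -32/15.
So RHS = -∫_0^2 v(x) φ(x) dx = 32/15.
LHS − RHS = 8/3 ≠ 0, so the identity fails.
(For a valid weak derivative the identity must hold for EVERY test function, in particular this one. The failure shows v is NOT the weak derivative of u.)
Correct weak derivative would be u'(x) = -3*x**2 + 2*x - 2.


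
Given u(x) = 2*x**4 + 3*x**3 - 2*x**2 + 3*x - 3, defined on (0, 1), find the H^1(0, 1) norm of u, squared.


||u||_{H^1}^2 = 17156/315

The H^1 norm (squared) on an interval (0, L) is
  ||u||_{H^1}^2 = ∫_0^L u(x)^2 dx + ∫_0^L u'(x)^2 dx.
Compute u'(x) = 8*x**3 + 9*x**2 - 4*x + 3.
Then u(x)^2 = 4*x**8 + 12*x**7 + x**6 + 10*x**4 - 30*x**3 + 21*x**2 - 18*x + 9 and u'(x)^2 = 64*x**6 + 144*x**5 + 17*x**4 - 24*x**3 + 70*x**2 - 24*x + 9.
Integrate each monomial from 0 to 1 using ∫_0^1 c·x^n dx = c·1^(n+1)/(n+1):
  ∫_0^1 u(x)^2 dx = ∫_0^1 (4*x^8 + 12*x^7 + x^6 + 10*x^4 - 30*x^3 + 21*x^2 - 18*x + 9) dx. Term by term:
    ∫_0^1 4*x^8 dx = 4/9;  ∫_0^1 12*x^7 dx = 3/2;  ∫_0^1 x^6 dx = 1/7;
    ∫_0^1 10*x^4 dx = 2;  ∫_0^1 -30*x^3 dx = -15/2;  ∫_0^1 21*x^2 dx = 7;
    ∫_0^1 -18*x dx = -9;  ∫_0^1 9 dx = 9.
  Sum: 4/9 + 3/2 + 1/7 + 2 − 15/2 + 7 − 9 + 9 = 226/63.
  ∫_0^1 u'(x)^2 dx = ∫_0^1 (64*x^6 + 144*x^5 + 17*x^4 - 24*x^3 + 70*x^2 - 24*x + 9) dx. Term by term:
    ∫_0^1 64*x^6 dx = 64/7;  ∫_0^1 144*x^5 dx = 24;  ∫_0^1 17*x^4 dx = 17/5;
    ∫_0^1 -24*x^3 dx = -6;  ∫_0^1 70*x^2 dx = 70/3;  ∫_0^1 -24*x dx = -12;
    ∫_0^1 9 dx = 9.
  Sum: 64/7 + 24 + 17/5 − 6 + 70/3 − 12 + 9 = 5342/105.
Adding: ||u||_{H^1}^2 = 226/63 + 5342/105 = 17156/315.


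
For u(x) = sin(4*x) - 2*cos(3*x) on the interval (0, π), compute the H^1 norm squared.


||u||_{H^1(0,π)}^2 = -320/7 + 57*π/2

u'(x) = 6*sin(3*x) + 4*cos(4*x).
Expand u² and (u')² and integrate term by term on (0, π), using: for integers n ≥ 1, ∫_0^π sin²(nx) dx = ∫_0^π cos²(nx) dx = π/2; for n ≠ n', ∫_0^π sin(nx)sin(n'x) dx = ∫_0^π cos(nx)cos(n'x) dx = 0; and by product-to-sum, ∫_0^π sin(nx)cos(n'x) dx = ½∫_0^π [sin((n+n')x) + sin((n−n')x)] dx, which is 0 when n+n' is even and 2n/(n²−n'²) when n+n' is odd (it need not vanish on (0, π)).
  u² squared terms: (-2)²·∫cos(3x)² dx = 4·π/2 = 2*π;  (1)²·∫sin(4x)² dx = 1·π/2 = π/2.
  u² cross terms: 2·(-2)·(1)·∫cos(3x)·sin(4x) dx = -4·(8/7) = -32/7.
  So ∫_0^π u² dx = 2*π + π/2 − 32/7 = -32/7 + 5*π/2.
  (u')² squared terms: (4)²·∫cos(4x)² dx = 16·π/2 = 8*π;  (6)²·∫sin(3x)² dx = 36·π/2 = 18*π.
  (u')² cross terms: 2·(4)·(6)·∫cos(4x)·sin(3x) dx = 48·(-6/7) = -288/7.
  So ∫_0^π (u')² dx = 8*π + 18*π − 288/7 = -288/7 + 26*π.
||u||_{H^1}^2 = (-32/7 + 5*π/2) + (-288/7 + 26*π) = -320/7 + 57*π/2.


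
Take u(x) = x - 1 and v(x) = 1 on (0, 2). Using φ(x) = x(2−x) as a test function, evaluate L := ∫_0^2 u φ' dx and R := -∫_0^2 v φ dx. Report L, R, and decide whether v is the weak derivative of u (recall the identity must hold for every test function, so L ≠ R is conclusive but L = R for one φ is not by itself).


LHS = -4/3, RHS = -4/3. Yes, v = u' weakly.

u(x) = x - 1, classical derivative u'(x) = 1.
φ(x) = x(2−x), so φ'(x) = 2 - 2*x.
Note φ(0) = φ(2) = 0, so the boundary term u·φ vanishes.
LHS = ∫_0^2 u(x) φ'(x) dx = ∫_0^2 (-2*x^2 + 4*x - 2) dx. Term by term:
  ∫_0^2 -2*x^2 dx = -16/3;  ∫_0^2 4*x dx = 8;  ∫_0^2 -2 dx = -4.
Sum: -16/3 + 8 − 4 = -4/3.
So LHS = -4/3.
∫_0^2 v(x) φ(x) dx = ∫_0^2 (-x^2 + 2*x) dx. Term by term:
  ∫_0^2 -x^2 dx = -8/3;  ∫_0^2 2*x dx = 4.
Sum: -8/3 + 4 = 4/3.
So RHS = -∫_0^2 v(x) φ(x) dx = -4/3.
LHS = RHS, so the identity holds for this test φ.
Moreover u is smooth here and v(x) = u'(x) = 1 pointwise, so the identity holds for every test function. Hence v is the weak derivative of u.


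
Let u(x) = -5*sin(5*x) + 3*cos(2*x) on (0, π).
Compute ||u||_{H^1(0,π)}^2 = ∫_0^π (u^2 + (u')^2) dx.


||u||_{H^1(0,π)}^2 = -500/7 + 695*π/2

u'(x) = -6*sin(2*x) - 25*cos(5*x).
Expand u² and (u')² and integrate term by term on (0, π), using: for integers n ≥ 1, ∫_0^π sin²(nx) dx = ∫_0^π cos²(nx) dx = π/2; for n ≠ n', ∫_0^π sin(nx)sin(n'x) dx = ∫_0^π cos(nx)cos(n'x) dx = 0; and by product-to-sum, ∫_0^π sin(nx)cos(n'x) dx = ½∫_0^π [sin((n+n')x) + sin((n−n')x)] dx, which is 0 when n+n' is even and 2n/(n²−n'²) when n+n' is odd (it need not vanish on (0, π)).
  u² squared terms: (-5)²·∫sin(5x)² dx = 25·π/2 = 25*π/2;  (3)²·∫cos(2x)² dx = 9·π/2 = 9*π/2.
  u² cross terms: 2·(-5)·(3)·∫sin(5x)·cos(2x) dx = -30·(10/21) = -100/7.
  So ∫_0^π u² dx = 25*π/2 + 9*π/2 − 100/7 = -100/7 + 17*π.
  (u')² squared terms: (-25)²·∫cos(5x)² dx = 625·π/2 = 625*π/2;  (-6)²·∫sin(2x)² dx = 36·π/2 = 18*π.
  (u')² cross terms: 2·(-25)·(-6)·∫cos(5x)·sin(2x) dx = 300·(-4/21) = -400/7.
  So ∫_0^π (u')² dx = 625*π/2 + 18*π − 400/7 = -400/7 + 661*π/2.
||u||_{H^1}^2 = (-100/7 + 17*π) + (-400/7 + 661*π/2) = -500/7 + 695*π/2.


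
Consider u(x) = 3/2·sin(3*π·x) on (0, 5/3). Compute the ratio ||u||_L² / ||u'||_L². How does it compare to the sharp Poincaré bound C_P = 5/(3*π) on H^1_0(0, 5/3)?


||u||_L² / ||u'||_L² = 1/(3*π) < C_P = 5/(3*π).

u(x) = 3/2·sin(3*π·x), so u'(x) = 9*π*cos(3*π*x)/2.
Writing u(x) = A·sin(kπx/L) with A = 3/2 and k = 5, use ∫_0^L sin²(kπx/L) dx = L/2 and ∫_0^L cos²(kπx/L) dx = L/2.
u² = 9/4·sin²(3*π·x) and (u')² = 81*π^2/4·cos²(3*π·x), and each of sin², cos² integrates to L/2 = 5/6 over (0, 5/3).
∫_0^5/3 u² dx = 15/8, so ||u||_L² = sqrt(30)/4.
∫_0^5/3 (u')² dx = 135*π^2/8, so ||u'||_L² = 3*sqrt(30)*π/4.
Ratio ||u||_L² / ||u'||_L² = 1/(3*π).
Sharp Poincaré constant on H^1_0(0, 5/3) is C_P = L/π = 5/(3*π), achieved by sin(3*π/5·x).
This is the k = 5 harmonic; the ratio L/(kπ) is strictly less than C_P = L/π, consistent with the sharp inequality ||u||_L² ≤ C_P ||u'||_L².


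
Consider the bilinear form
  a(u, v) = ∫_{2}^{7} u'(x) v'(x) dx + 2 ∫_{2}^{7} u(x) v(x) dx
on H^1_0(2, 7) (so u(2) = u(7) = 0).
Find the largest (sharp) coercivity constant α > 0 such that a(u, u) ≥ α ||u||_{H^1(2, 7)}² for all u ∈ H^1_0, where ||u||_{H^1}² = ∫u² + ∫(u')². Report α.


α = 1

Coercivity of a(·,·) on H^1_0(2, 7) means a(u, u) ≥ α ||u||_{H^1}² for every u ∈ H^1_0.
The interval has length L = 5, and Poincaré/coercivity depend only on L. Here a(u, u) = ∫(u')² + (2)·∫u².
Here c = 2 ≥ 1, so a(u,u) = ∫(u')² + c∫u² ≥ ∫(u')² + ∫u² = ||u||_{H^1}², i.e. α = 1 works. No larger α is possible: a(u,u) ≥ α||u||_{H^1}² means (1−α)∫(u')² ≥ (α−c)∫u², and for the modes u_n = sin(nπ(x−x₀)/L) (x₀ the left endpoint) one has ∫u_n²/∫(u_n')² = (L/(nπ))² → 0, so a(u_n,u_n)/||u_n||_{H^1}² → 1. Hence the optimal constant is α = 1.
Therefore α = 1.


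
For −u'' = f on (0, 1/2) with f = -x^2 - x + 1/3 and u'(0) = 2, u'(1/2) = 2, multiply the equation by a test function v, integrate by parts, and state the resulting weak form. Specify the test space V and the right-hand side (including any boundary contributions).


V = H^1(0, 1/2) (v unrestricted at boundary; u is determined up to an additive constant); weak form: ∫_0^1/2 u'v' dx = ∫_0^1/2 (-x^2 - x + 1/3) v dx + 2·v(1/2) − 2·v(0) for all v ∈ V.

Multiply both sides by a test function v and integrate from 0 to 1/2:
  ∫_0^1/2 −u''(x) v(x) dx = ∫_0^1/2 f(x) v(x) dx.
Integrate the LHS by parts once:
  ∫_0^1/2 −u'' v dx = −[u'(x) v(x)]_0^1/2 + ∫_0^1/2 u'(x) v'(x) dx.
Thus ∫_0^1/2 u'(x) v'(x) dx = ∫_0^1/2 f(x) v(x) dx + [u'(x) v(x)]_0^1/2.
Choose V so that boundary terms are either known or forced to vanish.
u has inhomogeneous Neumann u'(0) = 2, u'(1/2) = 2. [u' v]_0^1/2 = (2)·v(1/2) − (2)·v(0) = 2·v(1/2) − 2·v(0). Take V = H^1(0, 1/2); boundary term becomes part of RHS.
Weak formulation: find u (satisfying any essential BC) such that ∫_0^1/2 u'(x) v'(x) dx = ∫_0^1/2 f v dx + 2·v(1/2) − 2·v(0) for all v ∈ V (Neumann data are natural BCs: they enter the RHS as boundary terms).
Substituting f(x) = -x^2 - x + 1/3, the right-hand side is ∫_0^1/2 (-x^2 - x + 1/3) v dx + 2·v(1/2) − 2·v(0).
Compatibility check (pure Neumann): taking v ≡ 1 ∈ V gives 0 = ∫_0^1/2 f dx + (2) − (2), i.e. ∫_0^1/2 f dx must equal u'(0) − u'(1/2) = 0. Indeed ∫_0^1/2 (-x^2 - x + 1/3) dx = 0, so the data are compatible. The solution is then unique only up to an additive constant (fix it e.g. by requiring ∫_0^1/2 u dx = 0).


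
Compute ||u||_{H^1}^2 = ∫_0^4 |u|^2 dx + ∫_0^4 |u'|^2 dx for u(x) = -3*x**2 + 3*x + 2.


||u||_{H^1}^2 = 6276/5

The H^1 norm (squared) on an interval (0, L) is
  ||u||_{H^1}^2 = ∫_0^L u(x)^2 dx + ∫_0^L u'(x)^2 dx.
Compute u'(x) = 3 - 6*x.
Then u(x)^2 = 9*x**4 - 18*x**3 - 3*x**2 + 12*x + 4 and u'(x)^2 = 36*x**2 - 36*x + 9.
Integrate each monomial from 0 to 4 using ∫_0^4 c·x^n dx = c·4^(n+1)/(n+1):
  ∫_0^4 u(x)^2 dx = ∫_0^4 (9*x^4 - 18*x^3 - 3*x^2 + 12*x + 4) dx. Term by term:
    ∫_0^4 9*x^4 dx = 9216/5;  ∫_0^4 -18*x^3 dx = -1152;  ∫_0^4 -3*x^2 dx = -64;
    ∫_0^4 12*x dx = 96;  ∫_0^4 4 dx = 16.
  Sum: 9216/5 − 1152 − 64 + 96 + 16 = 3696/5.
  ∫_0^4 u'(x)^2 dx = ∫_0^4 (36*x^2 - 36*x + 9) dx. Term by term:
    ∫_0^4 36*x^2 dx = 768;  ∫_0^4 -36*x dx = -288;  ∫_0^4 9 dx = 36.
  Sum: 768 − 288 + 36 = 516.
Adding: ||u||_{H^1}^2 = 3696/5 + 516 = 6276/5.


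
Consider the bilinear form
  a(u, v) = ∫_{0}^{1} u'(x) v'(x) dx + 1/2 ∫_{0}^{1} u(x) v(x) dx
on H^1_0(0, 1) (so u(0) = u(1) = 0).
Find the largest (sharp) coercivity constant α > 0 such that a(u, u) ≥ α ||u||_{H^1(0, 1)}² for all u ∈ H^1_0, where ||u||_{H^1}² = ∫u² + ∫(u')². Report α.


α = (1/2 + π^2)/(1 + π^2)

Coercivity of a(·,·) on H^1_0(0, 1) means a(u, u) ≥ α ||u||_{H^1}² for every u ∈ H^1_0.
The interval has length L = 1, and Poincaré/coercivity depend only on L. Here a(u, u) = ∫(u')² + (1/2)·∫u².
Here 0 < c = 1/2 < 1. The condition a(u,u) ≥ α||u||_{H^1}² reads (1−α)∫(u')² ≥ (α−c)∫u². Any admissible α is ≤ 1 (rapidly oscillating u have ∫u²/∫(u')² → 0), and α = 1 would force 0 ≥ (1−c)∫u², impossible since c < 1; so 1−α > 0. By the sharp Poincaré inequality on H^1_0 of an interval of length L, ∫(u')² ≥ (π/L)²∫u² with equality for the first sine mode sin(π(x−x₀)/L) (x₀ the left endpoint), so the inequality holds for all u iff (1−α)(π/L)² ≥ α − c, i.e. α ≤ ((π/L)² + c)/((π/L)² + 1) = (1 + c(L/π)²)/(1 + (L/π)²). With (π/L)² = π^2 and c = 1/2, the largest admissible constant is α = ((π/L)² + c)/((π/L)² + 1).
Simplifying, α = (1/2 + π^2)/(1 + π^2).


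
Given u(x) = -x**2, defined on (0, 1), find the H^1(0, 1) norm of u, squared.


||u||_{H^1}^2 = 23/15

The H^1 norm (squared) on an interval (0, L) is
  ||u||_{H^1}^2 = ∫_0^L u(x)^2 dx + ∫_0^L u'(x)^2 dx.
Compute u'(x) = -2*x.
Then u(x)^2 = x**4 and u'(x)^2 = 4*x**2.
Integrate each monomial from 0 to 1 using ∫_0^1 c·x^n dx = c·1^(n+1)/(n+1):
  ∫_0^1 u(x)^2 dx = ∫_0^1 (x^4) dx. Term by term:
    ∫_0^1 x^4 dx = 1/5.
  ∫_0^1 u'(x)^2 dx = ∫_0^1 (4*x^2) dx. Term by term:
    ∫_0^1 4*x^2 dx = 4/3.
Adding: ||u||_{H^1}^2 = 1/5 + 4/3 = 23/15.


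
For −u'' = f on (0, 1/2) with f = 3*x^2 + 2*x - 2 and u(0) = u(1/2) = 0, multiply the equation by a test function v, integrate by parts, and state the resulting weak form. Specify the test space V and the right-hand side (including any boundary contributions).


V = H^1_0(0, 1/2) (so v(0) = v(1/2) = 0); weak form: ∫_0^1/2 u'v' dx = ∫_0^1/2 (3*x^2 + 2*x - 2) v dx for all v ∈ V.

Multiply both sides by a test function v and integrate from 0 to 1/2:
  ∫_0^1/2 −u''(x) v(x) dx = ∫_0^1/2 f(x) v(x) dx.
Integrate the LHS by parts once:
  ∫_0^1/2 −u'' v dx = −[u'(x) v(x)]_0^1/2 + ∫_0^1/2 u'(x) v'(x) dx.
Thus ∫_0^1/2 u'(x) v'(x) dx = ∫_0^1/2 f(x) v(x) dx + [u'(x) v(x)]_0^1/2.
Choose V so that boundary terms are either known or forced to vanish.
u is Dirichlet: u(0) = u(1/2) = 0. Let V = H^1_0(0, 1/2); then v(0) = v(1/2) = 0, and [u' v]_0^1/2 = 0.
Weak formulation: find u (satisfying any essential BC) such that ∫_0^1/2 u'(x) v'(x) dx = ∫_0^1/2 f v dx for all v ∈ V.
Substituting f(x) = 3*x^2 + 2*x - 2, the right-hand side is ∫_0^1/2 (3*x^2 + 2*x - 2) v dx.


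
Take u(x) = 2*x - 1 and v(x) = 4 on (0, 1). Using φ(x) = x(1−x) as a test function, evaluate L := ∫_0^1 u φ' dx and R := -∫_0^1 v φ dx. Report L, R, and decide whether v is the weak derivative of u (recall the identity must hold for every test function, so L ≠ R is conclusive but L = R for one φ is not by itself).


LHS = -1/3, RHS = -2/3. No, v is not the weak derivative of u.

u(x) = 2*x - 1, classical derivative u'(x) = 2.
φ(x) = x(1−x), so φ'(x) = 1 - 2*x.
Note φ(0) = φ(1) = 0, so the boundary term u·φ vanishes.
LHS = ∫_0^1 u(x) φ'(x) dx = ∫_0^1 (-4*x^2 + 4*x - 1) dx. Term by term:
  ∫_0^1 -4*x^2 dx = -4/3;  ∫_0^1 4*x dx = 2;  ∫_0^1 -1 dx = -1.
Sum: -4/3 + 2 − 1 = -1/3.
So LHS = -1/3.
∫_0^1 v(x) φ(x) dx = ∫_0^1 (-4*x^2 + 4*x) dx. Term by term:
  ∫_0^1 -4*x^2 dx = -4/3;  ∫_0^1 4*x dx = 2.
Sum: -4/3 + 2 = 2/3.
So RHS = -∫_0^1 v(x) φ(x) dx = -2/3.
LHS − RHS = 1/3 ≠ 0, so the identity fails.
(For a valid weak derivative the identity must hold for EVERY test function, in particular this one. The failure shows v is NOT the weak derivative of u.)
Correct weak derivative would be u'(x) = 2.


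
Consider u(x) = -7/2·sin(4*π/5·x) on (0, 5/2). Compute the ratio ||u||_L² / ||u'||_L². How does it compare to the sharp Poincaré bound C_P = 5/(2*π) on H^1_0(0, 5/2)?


||u||_L² / ||u'||_L² = 5/(4*π) < C_P = 5/(2*π).

u(x) = -7/2·sin(4*π/5·x), so u'(x) = -14*π*cos(4*π*x/5)/5.
Writing u(x) = A·sin(kπx/L) with A = -7/2 and k = 2, use ∫_0^L sin²(kπx/L) dx = L/2 and ∫_0^L cos²(kπx/L) dx = L/2.
u² = 49/4·sin²(4*π/5·x) and (u')² = 196*π^2/25·cos²(4*π/5·x), and each of sin², cos² integrates to L/2 = 5/4 over (0, 5/2).
∫_0^5/2 u² dx = 245/16, so ||u||_L² = 7*sqrt(5)/4.
∫_0^5/2 (u')² dx = 49*π^2/5, so ||u'||_L² = 7*sqrt(5)*π/5.
Ratio ||u||_L² / ||u'||_L² = 5/(4*π).
Sharp Poincaré constant on H^1_0(0, 5/2) is C_P = L/π = 5/(2*π), achieved by sin(2*π/5·x).
This is the k = 2 harmonic; the ratio L/(kπ) is strictly less than C_P = L/π, consistent with the sharp inequality ||u||_L² ≤ C_P ||u'||_L².


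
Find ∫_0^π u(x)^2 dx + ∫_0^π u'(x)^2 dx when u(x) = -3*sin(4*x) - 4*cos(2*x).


||u||_{H^1(0,π)}^2 = 233*π/2

u'(x) = 8*sin(2*x) - 12*cos(4*x).
Expand u² and (u')² and integrate term by term on (0, π), using: for integers n ≥ 1, ∫_0^π sin²(nx) dx = ∫_0^π cos²(nx) dx = π/2; for n ≠ n', ∫_0^π sin(nx)sin(n'x) dx = ∫_0^π cos(nx)cos(n'x) dx = 0; and by product-to-sum, ∫_0^π sin(nx)cos(n'x) dx = ½∫_0^π [sin((n+n')x) + sin((n−n')x)] dx, which is 0 when n+n' is even and 2n/(n²−n'²) when n+n' is odd (it need not vanish on (0, π)).
  u² squared terms: (-4)²·∫cos(2x)² dx = 16·π/2 = 8*π;  (-3)²·∫sin(4x)² dx = 9·π/2 = 9*π/2.
  u² cross terms: 2·(-4)·(-3)·∫cos(2x)·sin(4x) dx = 24·(0) = 0.
  So ∫_0^π u² dx = 8*π + 9*π/2 + 0 = 25*π/2.
  (u')² squared terms: (-12)²·∫cos(4x)² dx = 144·π/2 = 72*π;  (8)²·∫sin(2x)² dx = 64·π/2 = 32*π.
  (u')² cross terms: 2·(-12)·(8)·∫cos(4x)·sin(2x) dx = -192·(0) = 0.
  So ∫_0^π (u')² dx = 72*π + 32*π + 0 = 104*π.
||u||_{H^1}^2 = (25*π/2) + (104*π) = 233*π/2.


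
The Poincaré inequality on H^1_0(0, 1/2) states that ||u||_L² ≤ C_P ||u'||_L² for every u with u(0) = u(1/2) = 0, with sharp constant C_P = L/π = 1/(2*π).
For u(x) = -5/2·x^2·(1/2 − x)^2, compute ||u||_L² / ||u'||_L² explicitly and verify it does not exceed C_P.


||u||_L² / ||u'||_L² = sqrt(3)/12 < C_P = 1/(2*π).

u(x) = -5/2·x^2·(1/2 − x)^2, so u'(x) = 5*x*(-8*x^2 + 6*x - 1)/4.
u(x) = -5/2·x^2·(1/2 − x)^2 vanishes at x = 0 and x = 1/2, so u ∈ H^1_0(0, 1/2). Differentiate via the product rule and integrate the resulting polynomials term by term.
  ∫_0^1/2 u² dx = ∫_0^1/2 (25*x^8/4 - 25*x^7/2 + 75*x^6/8 - 25*x^5/8 + 25*x^4/64) dx. Term by term:
    ∫_0^1/2 25*x^8/4 dx = 25/18432;  ∫_0^1/2 -25*x^7/2 dx = -25/4096;  ∫_0^1/2 75*x^6/8 dx = 75/7168;
    ∫_0^1/2 -25*x^5/8 dx = -25/3072;  ∫_0^1/2 25*x^4/64 dx = 5/2048.
  Sum: 25/18432 − 25/4096 + 75/7168 − 25/3072 + 5/2048 = 5/258048.
  ∫_0^1/2 (u')² dx = ∫_0^1/2 (100*x^6 - 150*x^5 + 325*x^4/4 - 75*x^3/4 + 25*x^2/16) dx. Term by term:
    ∫_0^1/2 100*x^6 dx = 25/224;  ∫_0^1/2 -150*x^5 dx = -25/64;  ∫_0^1/2 325*x^4/4 dx = 65/128;
    ∫_0^1/2 -75*x^3/4 dx = -75/256;  ∫_0^1/2 25*x^2/16 dx = 25/384.
  Sum: 25/224 − 25/64 + 65/128 − 75/256 + 25/384 = 5/5376.
∫_0^1/2 u² dx = 5/258048, so ||u||_L² = sqrt(35)/1344.
∫_0^1/2 (u')² dx = 5/5376, so ||u'||_L² = sqrt(105)/336.
Ratio ||u||_L² / ||u'||_L² = sqrt(3)/12.
Sharp Poincaré constant on H^1_0(0, 1/2) is C_P = L/π = 1/(2*π), achieved by sin(2*π·x).
A polynomial bump cannot attain the sharp Poincaré constant (only the first sine eigenfunction does), so the ratio is strictly less than C_P, consistent with ||u||_L² ≤ C_P ||u'||_L².


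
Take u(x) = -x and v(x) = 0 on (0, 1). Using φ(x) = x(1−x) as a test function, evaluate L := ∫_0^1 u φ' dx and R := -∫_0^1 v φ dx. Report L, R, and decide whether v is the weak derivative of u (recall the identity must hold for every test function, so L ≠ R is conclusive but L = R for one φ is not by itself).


LHS = 1/6, RHS = 0. No, v is not the weak derivative of u.

u(x) = -x, classical derivative u'(x) = -1.
φ(x) = x(1−x), so φ'(x) = 1 - 2*x.
Note φ(0) = φ(1) = 0, so the boundary term u·φ vanishes.
LHS = ∫_0^1 u(x) φ'(x) dx = ∫_0^1 (2*x^2 - x) dx. Term by term:
  ∫_0^1 2*x^2 dx = 2/3;  ∫_0^1 -x dx = -1/2.
Sum: 2/3 − 1/2 = 1/6.
So LHS = 1/6.
∫_0^1 v(x) φ(x) dx = ∫_0^1 (0) dx. Term by term:
  ∫_0^1 0 dx = 0.
So RHS = -∫_0^1 v(x) φ(x) dx = 0.
LHS − RHS = 1/6 ≠ 0, so the identity fails.
(For a valid weak derivative the identity must hold for EVERY test function, in particular this one. The failure shows v is NOT the weak derivative of u.)
Correct weak derivative would be u'(x) = -1.


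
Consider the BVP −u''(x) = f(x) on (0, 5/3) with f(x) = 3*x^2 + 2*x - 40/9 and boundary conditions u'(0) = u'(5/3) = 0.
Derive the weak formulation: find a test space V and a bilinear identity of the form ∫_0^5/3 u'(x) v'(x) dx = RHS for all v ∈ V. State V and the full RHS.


V = H^1(0, 5/3) (no boundary constraint on v; u is determined up to an additive constant); weak form: ∫_0^5/3 u'v' dx = ∫_0^5/3 (3*x^2 + 2*x - 40/9) v dx for all v ∈ V.

Multiply both sides by a test function v and integrate from 0 to 5/3:
  ∫_0^5/3 −u''(x) v(x) dx = ∫_0^5/3 f(x) v(x) dx.
Integrate the LHS by parts once:
  ∫_0^5/3 −u'' v dx = −[u'(x) v(x)]_0^5/3 + ∫_0^5/3 u'(x) v'(x) dx.
Thus ∫_0^5/3 u'(x) v'(x) dx = ∫_0^5/3 f(x) v(x) dx + [u'(x) v(x)]_0^5/3.
Choose V so that boundary terms are either known or forced to vanish.
u has homogeneous Neumann: u'(0) = u'(5/3) = 0. So [u' v]_0^5/3 = 0·v(5/3) − 0·v(0) = 0 for any v; take V = H^1(0, 5/3).
Weak formulation: find u (satisfying any essential BC) such that ∫_0^5/3 u'(x) v'(x) dx = ∫_0^5/3 f v dx for all v ∈ V (homogeneous Neumann, so boundary terms vanish).
Substituting f(x) = 3*x^2 + 2*x - 40/9, the right-hand side is ∫_0^5/3 (3*x^2 + 2*x - 40/9) v dx.
Compatibility check (pure Neumann): taking v ≡ 1 ∈ V gives 0 = ∫_0^5/3 f dx + (0) − (0), i.e. ∫_0^5/3 f dx must equal u'(0) − u'(5/3) = 0. Indeed ∫_0^5/3 (3*x^2 + 2*x - 40/9) dx = 0, so the data are compatible. The solution is then unique only up to an additive constant (fix it e.g. by requiring ∫_0^5/3 u dx = 0).
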